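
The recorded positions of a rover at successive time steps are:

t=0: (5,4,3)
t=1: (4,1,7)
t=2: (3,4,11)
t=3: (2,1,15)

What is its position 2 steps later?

First: linear, -1 per step → 0 at step 5.
Second: cycles through 4, 1 every 2 steps. Step 5 lands at position 1 of the cycle → 1.
Third: linear, +4 per step → 23 at step 5.

(0,1,23)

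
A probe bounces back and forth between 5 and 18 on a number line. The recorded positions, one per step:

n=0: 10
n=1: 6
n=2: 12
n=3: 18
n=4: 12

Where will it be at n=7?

16

The value reflects between 5 and 18, moving 6 per step.
  step 5: 12 → 6
  step 6: 6 → 10
  step 7: 10 → 16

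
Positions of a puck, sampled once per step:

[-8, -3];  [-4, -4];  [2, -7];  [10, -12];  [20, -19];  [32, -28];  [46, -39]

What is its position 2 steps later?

Taking differences between consecutive positions: [+4, -1], [+6, -3], [+8, -5], [+10, -7], [+12, -9], [+14, -11]. These grow by [+2, -2] each step.
step 7: [46, -39] + [+16, -13] → [62, -52]
step 8: [62, -52] + [+18, -15] → [80, -67]

[80, -67]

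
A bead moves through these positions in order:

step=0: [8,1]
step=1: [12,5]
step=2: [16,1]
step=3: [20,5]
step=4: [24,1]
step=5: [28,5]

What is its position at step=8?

[40,1]

The first coordinate changes by +4 each step, so at step 8 it is 8 + 8·(4) = 40.
The second coordinate repeats the cycle [1, 5] with period 2; step 8 mod 2 = 0, giving 1.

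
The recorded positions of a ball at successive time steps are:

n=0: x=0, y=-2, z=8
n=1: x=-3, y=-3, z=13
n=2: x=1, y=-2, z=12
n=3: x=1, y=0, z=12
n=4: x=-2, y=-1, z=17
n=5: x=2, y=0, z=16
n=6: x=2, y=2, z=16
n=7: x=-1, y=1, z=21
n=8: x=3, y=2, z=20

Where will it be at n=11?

The moves between consecutive positions are (-3, -1, +5), (+4, +1, -1), (+0, +2, +0), (-3, -1, +5), (+4, +1, -1), (+0, +2, +0), (-3, -1, +5), (+4, +1, -1); they repeat the 3-cycle [(-3, -1, +5), (+4, +1, -1), (+0, +2, +0)].
step 9: apply (+0, +2, +0) → x=3, y=4, z=20
step 10: apply (-3, -1, +5) → x=0, y=3, z=25
step 11: apply (+4, +1, -1) → x=4, y=4, z=24

x=4, y=4, z=24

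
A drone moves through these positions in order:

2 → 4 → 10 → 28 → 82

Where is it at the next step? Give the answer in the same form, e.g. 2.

Consecutive displacements +2, +6, +18, +54 scale by a factor of 3 each step.
step 5: 82 + 162 → 244

244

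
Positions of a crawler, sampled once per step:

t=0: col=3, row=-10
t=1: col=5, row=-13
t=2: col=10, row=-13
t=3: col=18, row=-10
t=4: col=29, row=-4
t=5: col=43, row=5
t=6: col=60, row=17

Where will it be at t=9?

col=129, row=71

Successive displacements: (+2, -3), (+5, +0), (+8, +3), (+11, +6), (+14, +9), (+17, +12) — each changes by (+3, +3).
step 7: col=60, row=17 + (+20, +15) → col=80, row=32
step 8: col=80, row=32 + (+23, +18) → col=103, row=50
step 9: col=103, row=50 + (+26, +21) → col=129, row=71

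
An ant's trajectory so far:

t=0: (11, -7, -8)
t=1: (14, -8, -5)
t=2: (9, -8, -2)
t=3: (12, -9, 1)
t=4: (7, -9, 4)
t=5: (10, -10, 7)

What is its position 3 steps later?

Step-to-step displacements: (+3, -1, +3), (-5, +0, +3), (+3, -1, +3), (-5, +0, +3), (+3, -1, +3) — a repeating cycle of length 2.
step 6: apply (-5, +0, +3) → (5, -10, 10)
step 7: apply (+3, -1, +3) → (8, -11, 13)
step 8: apply (-5, +0, +3) → (3, -11, 16)

(3, -11, 16)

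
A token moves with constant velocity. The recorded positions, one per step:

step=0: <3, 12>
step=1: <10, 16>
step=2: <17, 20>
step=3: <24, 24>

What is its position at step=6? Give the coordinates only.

Each step adds <+7, +4> to the position.
step 4: <24, 24> + <+7, +4> → <31, 28>
step 5: <31, 28> + <+7, +4> → <38, 32>
step 6: <38, 32> + <+7, +4> → <45, 36>

<45, 36>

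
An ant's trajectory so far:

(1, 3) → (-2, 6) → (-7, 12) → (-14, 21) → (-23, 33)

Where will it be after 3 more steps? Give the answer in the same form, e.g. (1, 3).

(-62, 87)

Successive displacements: (-3, +3), (-5, +6), (-7, +9), (-9, +12) — each changes by (-2, +3).
step 5: (-23, 33) + (-11, +15) → (-34, 48)
step 6: (-34, 48) + (-13, +18) → (-47, 66)
step 7: (-47, 66) + (-15, +21) → (-62, 87)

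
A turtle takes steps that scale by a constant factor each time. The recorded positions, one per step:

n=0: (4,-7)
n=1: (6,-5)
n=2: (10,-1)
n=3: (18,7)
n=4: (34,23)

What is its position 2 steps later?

(130,119)

Step-to-step displacements: (+2,+2), (+4,+4), (+8,+8), (+16,+16); each is 2× the previous.
step 5: (34,23) + (+32,+32) → (66,55)
step 6: (66,55) + (+64,+64) → (130,119)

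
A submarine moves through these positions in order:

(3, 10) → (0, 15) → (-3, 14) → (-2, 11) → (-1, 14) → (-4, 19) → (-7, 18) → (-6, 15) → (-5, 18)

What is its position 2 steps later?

(-11, 22)

The moves between consecutive positions are (-3, +5), (-3, -1), (+1, -3), (+1, +3), (-3, +5), (-3, -1), (+1, -3), (+1, +3); they repeat the 4-cycle [(-3, +5), (-3, -1), (+1, -3), (+1, +3)].
step 9: apply (-3, +5) → (-8, 23)
step 10: apply (-3, -1) → (-11, 22)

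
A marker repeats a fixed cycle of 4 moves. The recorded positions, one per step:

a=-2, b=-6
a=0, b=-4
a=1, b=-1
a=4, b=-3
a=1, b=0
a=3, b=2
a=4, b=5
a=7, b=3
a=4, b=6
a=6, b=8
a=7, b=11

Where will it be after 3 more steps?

a=9, b=14

The moves between consecutive positions are (+2, +2), (+1, +3), (+3, -2), (-3, +3), (+2, +2), (+1, +3), (+3, -2), (-3, +3), (+2, +2), (+1, +3); they repeat the 4-cycle [(+2, +2), (+1, +3), (+3, -2), (-3, +3)].
step 11: apply (+3, -2) → a=10, b=9
step 12: apply (-3, +3) → a=7, b=12
step 13: apply (+2, +2) → a=9, b=14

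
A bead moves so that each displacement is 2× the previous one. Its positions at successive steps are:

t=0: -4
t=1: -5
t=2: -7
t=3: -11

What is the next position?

-19

The jumps are -1, -2, -4 — a geometric progression with ratio 2.
step 4: -11 − 8 → -19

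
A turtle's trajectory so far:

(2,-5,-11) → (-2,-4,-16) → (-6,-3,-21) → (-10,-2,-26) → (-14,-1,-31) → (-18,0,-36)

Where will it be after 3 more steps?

Constant displacement of (-4,+1,-5) per step.
step 6: (-18,0,-36) + (-4,+1,-5) → (-22,1,-41)
step 7: (-22,1,-41) + (-4,+1,-5) → (-26,2,-46)
step 8: (-26,2,-46) + (-4,+1,-5) → (-30,3,-51)

(-30,3,-51)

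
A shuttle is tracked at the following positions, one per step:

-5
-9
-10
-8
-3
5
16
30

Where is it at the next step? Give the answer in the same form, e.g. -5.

47

Successive displacements: -4, -1, +2, +5, +8, +11, +14 — each changes by +3.
step 8: 30 + 17 → 47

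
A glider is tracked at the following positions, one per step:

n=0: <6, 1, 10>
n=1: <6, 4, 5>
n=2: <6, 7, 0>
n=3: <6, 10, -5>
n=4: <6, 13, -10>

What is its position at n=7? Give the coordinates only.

<6, 22, -25>

Constant displacement of <+0, +3, -5> per step.
step 5: <6, 13, -10> + <+0, +3, -5> → <6, 16, -15>
step 6: <6, 16, -15> + <+0, +3, -5> → <6, 19, -20>
step 7: <6, 19, -20> + <+0, +3, -5> → <6, 22, -25>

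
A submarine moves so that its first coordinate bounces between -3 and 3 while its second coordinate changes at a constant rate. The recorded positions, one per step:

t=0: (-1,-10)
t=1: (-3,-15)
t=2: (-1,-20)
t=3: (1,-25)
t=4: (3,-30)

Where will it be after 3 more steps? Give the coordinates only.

The first coordinate travels 2 per step and bounces off the walls at -3 and 3.
  step 5: 3 → 1
  step 6: 1 → -1
  step 7: -1 → -3
The second coordinate changes by -5 each step: at step 7 it is -45.

(-3,-45)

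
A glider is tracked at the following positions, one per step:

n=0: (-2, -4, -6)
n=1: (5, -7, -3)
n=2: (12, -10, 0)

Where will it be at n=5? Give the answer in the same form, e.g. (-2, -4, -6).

Constant displacement of (+7, -3, +3) per step.
step 3: (12, -10, 0) + (+7, -3, +3) → (19, -13, 3)
step 4: (19, -13, 3) + (+7, -3, +3) → (26, -16, 6)
step 5: (26, -16, 6) + (+7, -3, +3) → (33, -19, 9)

(33, -19, 9)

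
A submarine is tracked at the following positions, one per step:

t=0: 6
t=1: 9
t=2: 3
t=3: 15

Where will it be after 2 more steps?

39

The jumps are +3, -6, +12 — a geometric progression with ratio -2.
step 4: 15 − 24 → -9
step 5: -9 + 48 → 39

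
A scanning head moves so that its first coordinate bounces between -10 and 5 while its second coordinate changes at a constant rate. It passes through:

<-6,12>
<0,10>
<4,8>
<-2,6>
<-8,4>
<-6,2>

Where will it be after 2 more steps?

The first coordinate reflects between -10 and 5, moving 6 per step.
  step 6: -6 → 0
  step 7: 0 → 4
The second coordinate changes by -2 each step: at step 7 it is -2.

<4,-2>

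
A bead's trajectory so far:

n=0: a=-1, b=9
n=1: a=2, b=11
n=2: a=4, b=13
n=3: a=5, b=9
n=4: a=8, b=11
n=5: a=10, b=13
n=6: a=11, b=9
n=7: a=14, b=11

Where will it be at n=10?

Differencing gives (+3, +2), (+2, +2), (+1, -4), (+3, +2), (+2, +2), (+1, -4), (+3, +2). This is the pattern (+3, +2), (+2, +2), (+1, -4) repeated.
step 8: apply (+2, +2) → a=16, b=13
step 9: apply (+1, -4) → a=17, b=9
step 10: apply (+3, +2) → a=20, b=11

a=20, b=11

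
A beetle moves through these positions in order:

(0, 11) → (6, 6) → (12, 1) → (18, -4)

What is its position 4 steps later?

(42, -24)

Each step adds (+6, -5) to the position.
step 4: (18, -4) + (+6, -5) → (24, -9)
step 5: (24, -9) + (+6, -5) → (30, -14)
step 6: (30, -14) + (+6, -5) → (36, -19)
step 7: (36, -19) + (+6, -5) → (42, -24)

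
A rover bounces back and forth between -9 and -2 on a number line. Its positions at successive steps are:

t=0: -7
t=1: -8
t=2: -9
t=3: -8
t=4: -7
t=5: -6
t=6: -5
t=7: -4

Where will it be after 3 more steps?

The value travels 1 per step and bounces off the walls at -9 and -2.
  step 8: -4 → -3
  step 9: -3 → -2
  step 10: -2 → -3

-3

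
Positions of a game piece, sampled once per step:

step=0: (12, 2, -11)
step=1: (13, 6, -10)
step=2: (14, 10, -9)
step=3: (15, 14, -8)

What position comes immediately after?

(16, 18, -7)

The position changes by (+1, +4, +1) every step.
step 4: (15, 14, -8) + (+1, +4, +1) → (16, 18, -7)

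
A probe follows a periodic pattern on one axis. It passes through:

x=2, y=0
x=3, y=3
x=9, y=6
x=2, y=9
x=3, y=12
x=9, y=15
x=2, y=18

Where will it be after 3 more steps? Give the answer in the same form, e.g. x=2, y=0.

x=2, y=27

The x coordinate repeats the cycle [2, 3, 9] with period 3; step 9 mod 3 = 0, giving 2.
The y coordinate changes by +3 each step, so at step 9 it is 0 + 9·(3) = 27.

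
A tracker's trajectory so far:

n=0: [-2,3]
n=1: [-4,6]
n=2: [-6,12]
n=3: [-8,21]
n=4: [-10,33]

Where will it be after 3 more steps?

[-16,87]

Taking differences between consecutive positions: [-2,+3], [-2,+6], [-2,+9], [-2,+12]. These grow by [+0,+3] each step.
step 5: [-10,33] + [-2,+15] → [-12,48]
step 6: [-12,48] + [-2,+18] → [-14,66]
step 7: [-14,66] + [-2,+21] → [-16,87]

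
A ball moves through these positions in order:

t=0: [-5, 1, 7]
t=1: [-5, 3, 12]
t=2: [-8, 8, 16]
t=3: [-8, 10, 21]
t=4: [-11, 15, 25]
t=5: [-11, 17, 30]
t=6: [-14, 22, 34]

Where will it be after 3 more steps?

[-17, 31, 48]

The moves between consecutive positions are [+0, +2, +5], [-3, +5, +4], [+0, +2, +5], [-3, +5, +4], [+0, +2, +5], [-3, +5, +4]; they repeat the 2-cycle [[+0, +2, +5], [-3, +5, +4]].
step 7: apply [+0, +2, +5] → [-14, 24, 39]
step 8: apply [-3, +5, +4] → [-17, 29, 43]
step 9: apply [+0, +2, +5] → [-17, 31, 48]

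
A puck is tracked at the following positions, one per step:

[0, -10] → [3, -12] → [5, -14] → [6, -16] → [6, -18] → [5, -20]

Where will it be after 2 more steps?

Successive displacements: [+3, -2], [+2, -2], [+1, -2], [+0, -2], [-1, -2] — each changes by [-1, +0].
step 6: [5, -20] + [-2, -2] → [3, -22]
step 7: [3, -22] + [-3, -2] → [0, -24]

[0, -24]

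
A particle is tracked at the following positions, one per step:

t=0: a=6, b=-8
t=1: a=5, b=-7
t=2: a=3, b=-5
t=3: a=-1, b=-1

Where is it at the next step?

Consecutive displacements (-1,+1), (-2,+2), (-4,+4) scale by a factor of 2 each step.
step 4: a=-1, b=-1 + (-8,+8) → a=-9, b=7

a=-9, b=7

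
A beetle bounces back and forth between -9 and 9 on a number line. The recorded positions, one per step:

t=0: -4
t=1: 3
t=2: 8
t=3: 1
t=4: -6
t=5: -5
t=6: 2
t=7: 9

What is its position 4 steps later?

The value reflects between -9 and 9, moving 7 per step.
  step 8: 9 → 2
  step 9: 2 → -5
  step 10: -5 → -6
  step 11: -6 → 1

1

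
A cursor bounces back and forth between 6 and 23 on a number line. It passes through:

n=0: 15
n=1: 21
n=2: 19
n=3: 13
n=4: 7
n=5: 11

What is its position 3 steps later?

17

The value travels 6 per step and bounces off the walls at 6 and 23.
  step 6: 11 → 17
  step 7: 17 → 23
  step 8: 23 → 17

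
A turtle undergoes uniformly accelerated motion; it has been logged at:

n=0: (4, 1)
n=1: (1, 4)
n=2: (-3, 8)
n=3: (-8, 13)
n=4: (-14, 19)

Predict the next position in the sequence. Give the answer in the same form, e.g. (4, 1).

Successive displacements: (-3, +3), (-4, +4), (-5, +5), (-6, +6) — each changes by (-1, +1).
step 5: (-14, 19) + (-7, +7) → (-21, 26)

(-21, 26)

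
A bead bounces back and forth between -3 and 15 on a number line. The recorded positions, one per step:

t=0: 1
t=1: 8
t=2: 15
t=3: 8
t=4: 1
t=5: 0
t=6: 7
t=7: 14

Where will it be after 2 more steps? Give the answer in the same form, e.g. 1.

2

The value travels 7 per step and bounces off the walls at -3 and 15.
  step 8: 14 → 9
  step 9: 9 → 2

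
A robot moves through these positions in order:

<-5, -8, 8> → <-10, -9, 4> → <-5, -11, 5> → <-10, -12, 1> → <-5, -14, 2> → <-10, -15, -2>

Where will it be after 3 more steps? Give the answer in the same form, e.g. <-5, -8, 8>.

<-5, -20, -4>

Differencing gives <-5, -1, -4>, <+5, -2, +1>, <-5, -1, -4>, <+5, -2, +1>, <-5, -1, -4>. This is the pattern <-5, -1, -4>, <+5, -2, +1> repeated.
step 6: apply <+5, -2, +1> → <-5, -17, -1>
step 7: apply <-5, -1, -4> → <-10, -18, -5>
step 8: apply <+5, -2, +1> → <-5, -20, -4>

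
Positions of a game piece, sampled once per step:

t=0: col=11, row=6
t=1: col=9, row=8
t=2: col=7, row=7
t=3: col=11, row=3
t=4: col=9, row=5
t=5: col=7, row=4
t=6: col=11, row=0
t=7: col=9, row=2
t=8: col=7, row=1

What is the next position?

col=11, row=-3

Differencing gives (-2, +2), (-2, -1), (+4, -4), (-2, +2), (-2, -1), (+4, -4), (-2, +2), (-2, -1). This is the pattern (-2, +2), (-2, -1), (+4, -4) repeated.
step 9: apply (+4, -4) → col=11, row=-3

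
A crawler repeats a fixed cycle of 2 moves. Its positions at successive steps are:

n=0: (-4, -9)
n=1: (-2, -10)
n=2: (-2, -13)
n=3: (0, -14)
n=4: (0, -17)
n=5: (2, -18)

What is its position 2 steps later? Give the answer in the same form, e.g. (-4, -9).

Step-to-step displacements: (+2, -1), (+0, -3), (+2, -1), (+0, -3), (+2, -1) — a repeating cycle of length 2.
step 6: apply (+0, -3) → (2, -21)
step 7: apply (+2, -1) → (4, -22)

(4, -22)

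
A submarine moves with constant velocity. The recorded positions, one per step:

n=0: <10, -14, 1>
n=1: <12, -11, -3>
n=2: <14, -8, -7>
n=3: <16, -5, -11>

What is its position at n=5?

<20, 1, -19>

The position changes by <+2, +3, -4> every step.
step 4: <16, -5, -11> + <+2, +3, -4> → <18, -2, -15>
step 5: <18, -2, -15> + <+2, +3, -4> → <20, 1, -19>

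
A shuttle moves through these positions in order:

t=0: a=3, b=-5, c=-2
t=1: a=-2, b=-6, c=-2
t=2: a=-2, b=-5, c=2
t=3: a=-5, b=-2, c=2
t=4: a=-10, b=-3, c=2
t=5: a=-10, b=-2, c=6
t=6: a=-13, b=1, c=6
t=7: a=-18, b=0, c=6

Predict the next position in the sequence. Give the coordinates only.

Step-to-step displacements: (-5, -1, +0), (+0, +1, +4), (-3, +3, +0), (-5, -1, +0), (+0, +1, +4), (-3, +3, +0), (-5, -1, +0) — a repeating cycle of length 3.
step 8: apply (+0, +1, +4) → a=-18, b=1, c=10

a=-18, b=1, c=10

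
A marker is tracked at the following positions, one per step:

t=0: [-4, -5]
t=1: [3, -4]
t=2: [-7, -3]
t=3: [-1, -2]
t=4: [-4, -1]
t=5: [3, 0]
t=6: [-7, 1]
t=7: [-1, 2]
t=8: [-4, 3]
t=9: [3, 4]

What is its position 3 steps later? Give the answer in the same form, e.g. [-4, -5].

First: cycles through -4, 3, -7, -1 every 4 steps. Step 12 lands at position 0 of the cycle → -4.
Second: linear, +1 per step → 7 at step 12.

[-4, 7]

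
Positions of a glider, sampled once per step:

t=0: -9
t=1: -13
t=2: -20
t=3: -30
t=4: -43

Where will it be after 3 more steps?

Taking differences between consecutive positions: -4, -7, -10, -13. These grow by -3 each step.
step 5: -43 − 16 → -59
step 6: -59 − 19 → -78
step 7: -78 − 22 → -100

-100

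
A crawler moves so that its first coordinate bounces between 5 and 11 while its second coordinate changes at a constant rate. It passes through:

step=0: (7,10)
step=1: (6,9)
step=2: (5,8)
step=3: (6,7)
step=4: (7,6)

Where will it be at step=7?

The first coordinate reflects between 5 and 11, moving 1 per step.
  step 5: 7 → 8
  step 6: 8 → 9
  step 7: 9 → 10
The second coordinate changes by -1 each step: at step 7 it is 3.

(10,3)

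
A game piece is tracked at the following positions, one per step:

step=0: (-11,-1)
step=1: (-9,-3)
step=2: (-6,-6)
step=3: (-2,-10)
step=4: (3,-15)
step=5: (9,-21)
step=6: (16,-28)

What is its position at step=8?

(33,-45)

Taking differences between consecutive positions: (+2,-2), (+3,-3), (+4,-4), (+5,-5), (+6,-6), (+7,-7). These grow by (+1,-1) each step.
step 7: (16,-28) + (+8,-8) → (24,-36)
step 8: (24,-36) + (+9,-9) → (33,-45)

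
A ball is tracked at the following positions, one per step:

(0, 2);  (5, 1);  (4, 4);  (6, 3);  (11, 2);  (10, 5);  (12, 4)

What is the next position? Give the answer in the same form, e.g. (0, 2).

(17, 3)

Differencing gives (+5, -1), (-1, +3), (+2, -1), (+5, -1), (-1, +3), (+2, -1). This is the pattern (+5, -1), (-1, +3), (+2, -1) repeated.
step 7: apply (+5, -1) → (17, 3)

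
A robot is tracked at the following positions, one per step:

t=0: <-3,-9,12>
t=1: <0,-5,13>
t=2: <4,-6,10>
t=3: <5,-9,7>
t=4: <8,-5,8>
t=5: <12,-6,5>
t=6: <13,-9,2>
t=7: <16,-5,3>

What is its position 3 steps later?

Step-to-step displacements: <+3,+4,+1>, <+4,-1,-3>, <+1,-3,-3>, <+3,+4,+1>, <+4,-1,-3>, <+1,-3,-3>, <+3,+4,+1> — a repeating cycle of length 3.
step 8: apply <+4,-1,-3> → <20,-6,0>
step 9: apply <+1,-3,-3> → <21,-9,-3>
step 10: apply <+3,+4,+1> → <24,-5,-2>

<24,-5,-2>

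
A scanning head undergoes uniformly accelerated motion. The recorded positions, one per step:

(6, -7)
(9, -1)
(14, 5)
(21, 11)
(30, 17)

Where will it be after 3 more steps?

(69, 35)

First differences are (+3, +6), (+5, +6), (+7, +6), (+9, +6); their common second difference is (+2, +0) (constant acceleration).
step 5: (30, 17) + (+11, +6) → (41, 23)
step 6: (41, 23) + (+13, +6) → (54, 29)
step 7: (54, 29) + (+15, +6) → (69, 35)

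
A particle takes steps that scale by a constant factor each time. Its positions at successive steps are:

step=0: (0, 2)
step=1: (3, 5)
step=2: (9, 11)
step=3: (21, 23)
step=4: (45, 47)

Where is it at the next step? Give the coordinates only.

The jumps are (+3, +3), (+6, +6), (+12, +12), (+24, +24) — a geometric progression with ratio 2.
step 5: (45, 47) + (+48, +48) → (93, 95)

(93, 95)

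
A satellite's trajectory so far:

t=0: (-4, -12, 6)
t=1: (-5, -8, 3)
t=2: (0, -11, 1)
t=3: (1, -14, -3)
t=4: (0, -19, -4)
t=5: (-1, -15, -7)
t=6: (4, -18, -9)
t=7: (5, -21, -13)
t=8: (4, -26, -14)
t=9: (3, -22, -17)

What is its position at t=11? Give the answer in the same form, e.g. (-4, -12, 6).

Step-to-step displacements: (-1, +4, -3), (+5, -3, -2), (+1, -3, -4), (-1, -5, -1), (-1, +4, -3), (+5, -3, -2), (+1, -3, -4), (-1, -5, -1), (-1, +4, -3) — a repeating cycle of length 4.
step 10: apply (+5, -3, -2) → (8, -25, -19)
step 11: apply (+1, -3, -4) → (9, -28, -23)

(9, -28, -23)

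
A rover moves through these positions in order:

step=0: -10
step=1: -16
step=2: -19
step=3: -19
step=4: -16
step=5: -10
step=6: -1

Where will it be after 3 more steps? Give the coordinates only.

44

First differences are -6, -3, +0, +3, +6, +9; their common second difference is +3 (constant acceleration).
step 7: -1 + 12 → 11
step 8: 11 + 15 → 26
step 9: 26 + 18 → 44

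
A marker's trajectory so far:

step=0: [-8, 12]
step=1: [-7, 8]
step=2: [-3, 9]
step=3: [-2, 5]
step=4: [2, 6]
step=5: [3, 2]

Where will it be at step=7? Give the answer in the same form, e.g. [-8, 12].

[8, -1]

Differencing gives [+1, -4], [+4, +1], [+1, -4], [+4, +1], [+1, -4]. This is the pattern [+1, -4], [+4, +1] repeated.
step 6: apply [+4, +1] → [7, 3]
step 7: apply [+1, -4] → [8, -1]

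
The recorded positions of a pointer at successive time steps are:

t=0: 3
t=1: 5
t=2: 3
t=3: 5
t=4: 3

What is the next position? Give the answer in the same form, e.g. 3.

The jumps are +2, -2, +2, -2 — a geometric progression with ratio -1.
step 5: 3 + 2 → 5

5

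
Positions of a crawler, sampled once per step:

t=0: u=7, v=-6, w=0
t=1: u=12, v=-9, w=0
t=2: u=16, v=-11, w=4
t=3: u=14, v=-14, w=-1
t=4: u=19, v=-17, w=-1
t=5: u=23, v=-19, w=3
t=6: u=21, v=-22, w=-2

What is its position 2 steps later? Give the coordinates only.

u=30, v=-27, w=2

Step-to-step displacements: (+5, -3, +0), (+4, -2, +4), (-2, -3, -5), (+5, -3, +0), (+4, -2, +4), (-2, -3, -5) — a repeating cycle of length 3.
step 7: apply (+5, -3, +0) → u=26, v=-25, w=-2
step 8: apply (+4, -2, +4) → u=30, v=-27, w=2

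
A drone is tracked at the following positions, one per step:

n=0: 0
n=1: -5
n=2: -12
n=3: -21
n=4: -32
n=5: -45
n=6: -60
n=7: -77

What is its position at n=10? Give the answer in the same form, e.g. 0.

-140

First differences are -5, -7, -9, -11, -13, -15, -17; their common second difference is -2 (constant acceleration).
step 8: -77 − 19 → -96
step 9: -96 − 21 → -117
step 10: -117 − 23 → -140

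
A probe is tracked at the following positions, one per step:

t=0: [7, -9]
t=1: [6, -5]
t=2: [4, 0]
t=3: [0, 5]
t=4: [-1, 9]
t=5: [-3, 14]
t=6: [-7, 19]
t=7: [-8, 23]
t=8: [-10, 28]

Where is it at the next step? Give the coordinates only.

[-14, 33]

The moves between consecutive positions are [-1, +4], [-2, +5], [-4, +5], [-1, +4], [-2, +5], [-4, +5], [-1, +4], [-2, +5]; they repeat the 3-cycle [[-1, +4], [-2, +5], [-4, +5]].
step 9: apply [-4, +5] → [-14, 33]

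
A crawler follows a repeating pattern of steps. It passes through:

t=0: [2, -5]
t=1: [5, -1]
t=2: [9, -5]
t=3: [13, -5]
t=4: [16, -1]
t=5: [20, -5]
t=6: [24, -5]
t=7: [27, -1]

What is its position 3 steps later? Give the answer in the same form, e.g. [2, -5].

[38, -1]

Step-to-step displacements: [+3, +4], [+4, -4], [+4, +0], [+3, +4], [+4, -4], [+4, +0], [+3, +4] — a repeating cycle of length 3.
step 8: apply [+4, -4] → [31, -5]
step 9: apply [+4, +0] → [35, -5]
step 10: apply [+3, +4] → [38, -1]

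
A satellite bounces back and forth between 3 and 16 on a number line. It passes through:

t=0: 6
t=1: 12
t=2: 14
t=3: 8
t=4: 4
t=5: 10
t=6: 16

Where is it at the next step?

10

The value travels 6 per step and bounces off the walls at 3 and 16.
  step 7: 16 → 10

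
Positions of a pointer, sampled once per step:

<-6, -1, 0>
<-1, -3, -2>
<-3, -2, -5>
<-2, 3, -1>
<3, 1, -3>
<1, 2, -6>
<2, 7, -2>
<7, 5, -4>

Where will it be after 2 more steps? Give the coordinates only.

The moves between consecutive positions are <+5, -2, -2>, <-2, +1, -3>, <+1, +5, +4>, <+5, -2, -2>, <-2, +1, -3>, <+1, +5, +4>, <+5, -2, -2>; they repeat the 3-cycle [<+5, -2, -2>, <-2, +1, -3>, <+1, +5, +4>].
step 8: apply <-2, +1, -3> → <5, 6, -7>
step 9: apply <+1, +5, +4> → <6, 11, -3>

<6, 11, -3>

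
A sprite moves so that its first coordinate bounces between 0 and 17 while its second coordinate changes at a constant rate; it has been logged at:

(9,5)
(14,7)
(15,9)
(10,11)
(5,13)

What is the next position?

(0,15)

The first coordinate travels 5 per step and bounces off the walls at 0 and 17.
  step 5: 5 → 0
The second coordinate changes by +2 each step: at step 5 it is 15.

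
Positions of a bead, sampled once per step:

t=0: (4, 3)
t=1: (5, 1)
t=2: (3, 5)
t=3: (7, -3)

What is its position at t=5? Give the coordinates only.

(15, -19)

Step-to-step displacements: (+1, -2), (-2, +4), (+4, -8); each is -2× the previous.
step 4: (7, -3) + (-8, +16) → (-1, 13)
step 5: (-1, 13) + (+16, -32) → (15, -19)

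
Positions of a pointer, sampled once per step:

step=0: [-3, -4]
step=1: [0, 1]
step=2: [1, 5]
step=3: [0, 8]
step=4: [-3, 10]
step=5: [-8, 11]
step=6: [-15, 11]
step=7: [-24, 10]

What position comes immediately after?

[-35, 8]

First differences are [+3, +5], [+1, +4], [-1, +3], [-3, +2], [-5, +1], [-7, +0], [-9, -1]; their common second difference is [-2, -1] (constant acceleration).
step 8: [-24, 10] + [-11, -2] → [-35, 8]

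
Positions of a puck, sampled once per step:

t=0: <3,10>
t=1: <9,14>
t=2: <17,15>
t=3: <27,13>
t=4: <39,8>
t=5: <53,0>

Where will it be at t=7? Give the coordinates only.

First differences are <+6,+4>, <+8,+1>, <+10,-2>, <+12,-5>, <+14,-8>; their common second difference is <+2,-3> (constant acceleration).
step 6: <53,0> + <+16,-11> → <69,-11>
step 7: <69,-11> + <+18,-14> → <87,-25>

<87,-25>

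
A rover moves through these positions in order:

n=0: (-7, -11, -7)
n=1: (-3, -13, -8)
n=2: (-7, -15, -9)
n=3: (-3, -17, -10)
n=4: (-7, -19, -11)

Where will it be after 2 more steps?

(-7, -23, -13)

First: cycles through -7, -3 every 2 steps. Step 6 lands at position 0 of the cycle → -7.
Second: linear, -2 per step → -23 at step 6.
Third: linear, -1 per step → -13 at step 6.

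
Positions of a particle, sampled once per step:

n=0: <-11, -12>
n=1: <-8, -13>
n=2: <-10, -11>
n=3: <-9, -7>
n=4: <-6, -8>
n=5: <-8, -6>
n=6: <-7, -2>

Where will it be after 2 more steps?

The moves between consecutive positions are <+3, -1>, <-2, +2>, <+1, +4>, <+3, -1>, <-2, +2>, <+1, +4>; they repeat the 3-cycle [<+3, -1>, <-2, +2>, <+1, +4>].
step 7: apply <+3, -1> → <-4, -3>
step 8: apply <-2, +2> → <-6, -1>

<-6, -1>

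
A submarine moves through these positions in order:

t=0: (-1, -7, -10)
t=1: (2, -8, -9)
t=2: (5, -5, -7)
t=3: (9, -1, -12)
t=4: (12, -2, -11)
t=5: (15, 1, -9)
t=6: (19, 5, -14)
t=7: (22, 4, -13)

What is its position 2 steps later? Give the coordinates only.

Step-to-step displacements: (+3, -1, +1), (+3, +3, +2), (+4, +4, -5), (+3, -1, +1), (+3, +3, +2), (+4, +4, -5), (+3, -1, +1) — a repeating cycle of length 3.
step 8: apply (+3, +3, +2) → (25, 7, -11)
step 9: apply (+4, +4, -5) → (29, 11, -16)

(29, 11, -16)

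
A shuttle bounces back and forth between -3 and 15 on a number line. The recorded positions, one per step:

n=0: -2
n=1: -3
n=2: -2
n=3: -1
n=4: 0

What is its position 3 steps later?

3

The value reflects between -3 and 15, moving 1 per step.
  step 5: 0 → 1
  step 6: 1 → 2
  step 7: 2 → 3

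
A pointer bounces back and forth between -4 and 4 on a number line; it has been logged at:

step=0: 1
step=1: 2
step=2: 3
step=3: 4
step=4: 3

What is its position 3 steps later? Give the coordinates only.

The value reflects between -4 and 4, moving 1 per step.
  step 5: 3 → 2
  step 6: 2 → 1
  step 7: 1 → 0

0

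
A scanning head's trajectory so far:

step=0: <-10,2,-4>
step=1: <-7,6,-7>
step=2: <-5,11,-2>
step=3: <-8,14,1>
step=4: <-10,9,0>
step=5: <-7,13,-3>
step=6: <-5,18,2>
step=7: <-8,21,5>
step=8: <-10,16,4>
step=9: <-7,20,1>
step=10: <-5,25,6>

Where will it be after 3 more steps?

The moves between consecutive positions are <+3,+4,-3>, <+2,+5,+5>, <-3,+3,+3>, <-2,-5,-1>, <+3,+4,-3>, <+2,+5,+5>, <-3,+3,+3>, <-2,-5,-1>, <+3,+4,-3>, <+2,+5,+5>; they repeat the 4-cycle [<+3,+4,-3>, <+2,+5,+5>, <-3,+3,+3>, <-2,-5,-1>].
step 11: apply <-3,+3,+3> → <-8,28,9>
step 12: apply <-2,-5,-1> → <-10,23,8>
step 13: apply <+3,+4,-3> → <-7,27,5>

<-7,27,5>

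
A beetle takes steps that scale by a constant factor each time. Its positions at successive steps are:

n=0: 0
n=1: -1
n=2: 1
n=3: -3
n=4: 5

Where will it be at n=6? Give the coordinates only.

21

Consecutive displacements -1, +2, -4, +8 scale by a factor of -2 each step.
step 5: 5 − 16 → -11
step 6: -11 + 32 → 21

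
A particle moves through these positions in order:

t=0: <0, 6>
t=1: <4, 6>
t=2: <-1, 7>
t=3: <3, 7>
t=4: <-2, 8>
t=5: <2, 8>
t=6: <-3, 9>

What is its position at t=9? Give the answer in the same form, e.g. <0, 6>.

The moves between consecutive positions are <+4, +0>, <-5, +1>, <+4, +0>, <-5, +1>, <+4, +0>, <-5, +1>; they repeat the 2-cycle [<+4, +0>, <-5, +1>].
step 7: apply <+4, +0> → <1, 9>
step 8: apply <-5, +1> → <-4, 10>
step 9: apply <+4, +0> → <0, 10>

<0, 10>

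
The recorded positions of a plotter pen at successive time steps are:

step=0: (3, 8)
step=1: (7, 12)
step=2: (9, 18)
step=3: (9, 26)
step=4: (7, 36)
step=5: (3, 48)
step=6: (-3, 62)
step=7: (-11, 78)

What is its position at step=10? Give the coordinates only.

(-47, 138)

First differences are (+4, +4), (+2, +6), (+0, +8), (-2, +10), (-4, +12), (-6, +14), (-8, +16); their common second difference is (-2, +2) (constant acceleration).
step 8: (-11, 78) + (-10, +18) → (-21, 96)
step 9: (-21, 96) + (-12, +20) → (-33, 116)
step 10: (-33, 116) + (-14, +22) → (-47, 138)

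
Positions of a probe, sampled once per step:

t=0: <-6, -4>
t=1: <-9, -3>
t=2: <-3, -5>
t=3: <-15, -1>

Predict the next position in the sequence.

<9, -9>

The jumps are <-3, +1>, <+6, -2>, <-12, +4> — a geometric progression with ratio -2.
step 4: <-15, -1> + <+24, -8> → <9, -9>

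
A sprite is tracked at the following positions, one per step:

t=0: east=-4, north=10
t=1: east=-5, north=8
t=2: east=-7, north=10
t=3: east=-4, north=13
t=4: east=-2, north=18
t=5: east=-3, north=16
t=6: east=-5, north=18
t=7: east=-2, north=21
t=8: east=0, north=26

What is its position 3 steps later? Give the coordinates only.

Differencing gives (-1, -2), (-2, +2), (+3, +3), (+2, +5), (-1, -2), (-2, +2), (+3, +3), (+2, +5). This is the pattern (-1, -2), (-2, +2), (+3, +3), (+2, +5) repeated.
step 9: apply (-1, -2) → east=-1, north=24
step 10: apply (-2, +2) → east=-3, north=26
step 11: apply (+3, +3) → east=0, north=29

east=0, north=29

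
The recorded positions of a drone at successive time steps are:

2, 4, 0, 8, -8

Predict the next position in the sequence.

The jumps are +2, -4, +8, -16 — a geometric progression with ratio -2.
step 5: -8 + 32 → 24

24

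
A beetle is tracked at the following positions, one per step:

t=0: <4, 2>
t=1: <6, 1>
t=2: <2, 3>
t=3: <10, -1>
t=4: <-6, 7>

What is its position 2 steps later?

<-38, 23>

Consecutive displacements <+2, -1>, <-4, +2>, <+8, -4>, <-16, +8> scale by a factor of -2 each step.
step 5: <-6, 7> + <+32, -16> → <26, -9>
step 6: <26, -9> + <-64, +32> → <-38, 23>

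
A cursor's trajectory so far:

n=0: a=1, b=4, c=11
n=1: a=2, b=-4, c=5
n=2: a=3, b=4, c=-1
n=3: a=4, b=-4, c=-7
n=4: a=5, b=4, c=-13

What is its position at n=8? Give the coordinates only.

The a coordinate changes by +1 each step, so at step 8 it is 1 + 8·(1) = 9.
The b coordinate repeats the cycle [4, -4] with period 2; step 8 mod 2 = 0, giving 4.
The c coordinate changes by -6 each step, so at step 8 it is 11 + 8·(-6) = -37.

a=9, b=4, c=-37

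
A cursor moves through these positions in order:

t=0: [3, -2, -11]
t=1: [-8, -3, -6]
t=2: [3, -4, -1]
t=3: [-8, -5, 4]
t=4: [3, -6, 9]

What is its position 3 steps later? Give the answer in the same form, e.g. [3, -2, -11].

[-8, -9, 24]

First: cycles through 3, -8 every 2 steps. Step 7 lands at position 1 of the cycle → -8.
Second: linear, -1 per step → -9 at step 7.
Third: linear, +5 per step → 24 at step 7.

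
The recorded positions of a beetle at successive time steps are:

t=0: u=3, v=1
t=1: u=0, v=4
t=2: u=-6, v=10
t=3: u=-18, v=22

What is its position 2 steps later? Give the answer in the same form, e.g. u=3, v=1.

u=-90, v=94

The jumps are (-3, +3), (-6, +6), (-12, +12) — a geometric progression with ratio 2.
step 4: u=-18, v=22 + (-24, +24) → u=-42, v=46
step 5: u=-42, v=46 + (-48, +48) → u=-90, v=94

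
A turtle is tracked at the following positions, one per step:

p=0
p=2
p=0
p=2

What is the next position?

p=0

Step-to-step displacements: +2, -2, +2; each is -1× the previous.
step 4: 2 − 2 → p=0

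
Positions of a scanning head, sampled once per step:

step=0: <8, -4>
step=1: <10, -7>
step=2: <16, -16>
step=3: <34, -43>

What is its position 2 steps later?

Consecutive displacements <+2, -3>, <+6, -9>, <+18, -27> scale by a factor of 3 each step.
step 4: <34, -43> + <+54, -81> → <88, -124>
step 5: <88, -124> + <+162, -243> → <250, -367>

<250, -367>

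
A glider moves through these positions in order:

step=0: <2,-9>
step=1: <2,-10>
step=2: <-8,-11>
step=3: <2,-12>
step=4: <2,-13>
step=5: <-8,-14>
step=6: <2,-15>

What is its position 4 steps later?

<2,-19>

The first coordinate repeats the cycle [2, 2, -8] with period 3; step 10 mod 3 = 1, giving 2.
The second coordinate changes by -1 each step, so at step 10 it is -9 + 10·(-1) = -19.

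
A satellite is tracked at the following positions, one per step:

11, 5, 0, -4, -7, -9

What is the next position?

Taking differences between consecutive positions: -6, -5, -4, -3, -2. These grow by +1 each step.
step 6: -9 − 1 → -10

-10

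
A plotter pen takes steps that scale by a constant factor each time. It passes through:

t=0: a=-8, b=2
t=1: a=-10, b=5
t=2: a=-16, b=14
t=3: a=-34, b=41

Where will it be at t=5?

The jumps are (-2, +3), (-6, +9), (-18, +27) — a geometric progression with ratio 3.
step 4: a=-34, b=41 + (-54, +81) → a=-88, b=122
step 5: a=-88, b=122 + (-162, +243) → a=-250, b=365

a=-250, b=365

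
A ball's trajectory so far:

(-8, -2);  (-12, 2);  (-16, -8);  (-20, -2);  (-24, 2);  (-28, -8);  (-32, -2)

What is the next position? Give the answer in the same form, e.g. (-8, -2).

The first coordinate changes by -4 each step, so at step 7 it is -8 + 7·(-4) = -36.
The second coordinate repeats the cycle [-2, 2, -8] with period 3; step 7 mod 3 = 1, giving 2.

(-36, 2)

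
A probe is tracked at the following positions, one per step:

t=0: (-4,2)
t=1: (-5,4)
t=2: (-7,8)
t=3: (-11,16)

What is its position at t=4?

(-19,32)

The jumps are (-1,+2), (-2,+4), (-4,+8) — a geometric progression with ratio 2.
step 4: (-11,16) + (-8,+16) → (-19,32)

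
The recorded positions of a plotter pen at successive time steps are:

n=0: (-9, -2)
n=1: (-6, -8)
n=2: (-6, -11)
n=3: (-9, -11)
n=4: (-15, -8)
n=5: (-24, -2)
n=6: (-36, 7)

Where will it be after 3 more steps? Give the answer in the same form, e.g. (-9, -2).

(-90, 52)

First differences are (+3, -6), (+0, -3), (-3, +0), (-6, +3), (-9, +6), (-12, +9); their common second difference is (-3, +3) (constant acceleration).
step 7: (-36, 7) + (-15, +12) → (-51, 19)
step 8: (-51, 19) + (-18, +15) → (-69, 34)
step 9: (-69, 34) + (-21, +18) → (-90, 52)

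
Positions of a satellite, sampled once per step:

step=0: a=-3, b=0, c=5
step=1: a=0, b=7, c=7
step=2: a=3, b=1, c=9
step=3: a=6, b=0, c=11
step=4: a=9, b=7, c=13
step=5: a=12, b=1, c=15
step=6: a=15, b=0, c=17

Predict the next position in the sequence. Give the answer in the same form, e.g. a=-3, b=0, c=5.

a=18, b=7, c=19

A: linear, +3 per step → 18 at step 7.
B: cycles through 0, 7, 1 every 3 steps. Step 7 lands at position 1 of the cycle → 7.
C: linear, +2 per step → 19 at step 7.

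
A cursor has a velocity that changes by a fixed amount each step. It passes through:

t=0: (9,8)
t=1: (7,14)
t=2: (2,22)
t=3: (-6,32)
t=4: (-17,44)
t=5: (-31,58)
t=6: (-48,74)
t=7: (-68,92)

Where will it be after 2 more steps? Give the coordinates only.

(-117,134)

First differences are (-2,+6), (-5,+8), (-8,+10), (-11,+12), (-14,+14), (-17,+16), (-20,+18); their common second difference is (-3,+2) (constant acceleration).
step 8: (-68,92) + (-23,+20) → (-91,112)
step 9: (-91,112) + (-26,+22) → (-117,134)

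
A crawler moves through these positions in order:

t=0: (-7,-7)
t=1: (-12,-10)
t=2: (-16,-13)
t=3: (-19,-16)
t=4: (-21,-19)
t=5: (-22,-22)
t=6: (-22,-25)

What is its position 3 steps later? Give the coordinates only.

(-16,-34)

Taking differences between consecutive positions: (-5,-3), (-4,-3), (-3,-3), (-2,-3), (-1,-3), (+0,-3). These grow by (+1,+0) each step.
step 7: (-22,-25) + (+1,-3) → (-21,-28)
step 8: (-21,-28) + (+2,-3) → (-19,-31)
step 9: (-19,-31) + (+3,-3) → (-16,-34)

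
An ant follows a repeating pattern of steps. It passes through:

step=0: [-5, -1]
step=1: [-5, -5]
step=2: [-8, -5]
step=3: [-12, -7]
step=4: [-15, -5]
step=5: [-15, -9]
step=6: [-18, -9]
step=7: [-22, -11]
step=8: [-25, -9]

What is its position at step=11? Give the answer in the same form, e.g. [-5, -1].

The moves between consecutive positions are [+0, -4], [-3, +0], [-4, -2], [-3, +2], [+0, -4], [-3, +0], [-4, -2], [-3, +2]; they repeat the 4-cycle [[+0, -4], [-3, +0], [-4, -2], [-3, +2]].
step 9: apply [+0, -4] → [-25, -13]
step 10: apply [-3, +0] → [-28, -13]
step 11: apply [-4, -2] → [-32, -15]

[-32, -15]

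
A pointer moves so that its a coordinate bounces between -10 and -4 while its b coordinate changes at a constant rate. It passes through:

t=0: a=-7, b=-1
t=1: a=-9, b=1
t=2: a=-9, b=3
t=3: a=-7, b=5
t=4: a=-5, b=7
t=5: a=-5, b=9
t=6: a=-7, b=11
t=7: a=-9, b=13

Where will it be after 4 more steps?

a=-5, b=21

The a coordinate reflects between -10 and -4, moving 2 per step.
  step 8: -9 → -9
  step 9: -9 → -7
  step 10: -7 → -5
  step 11: -5 → -5
The b coordinate changes by +2 each step: at step 11 it is 21.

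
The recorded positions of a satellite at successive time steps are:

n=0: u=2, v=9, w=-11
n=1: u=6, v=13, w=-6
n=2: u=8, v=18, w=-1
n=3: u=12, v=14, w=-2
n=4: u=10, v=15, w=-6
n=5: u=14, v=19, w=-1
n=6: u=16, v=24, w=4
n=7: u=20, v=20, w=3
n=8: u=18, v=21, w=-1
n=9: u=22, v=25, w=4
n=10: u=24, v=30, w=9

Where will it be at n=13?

u=30, v=31, w=9

Differencing gives (+4,+4,+5), (+2,+5,+5), (+4,-4,-1), (-2,+1,-4), (+4,+4,+5), (+2,+5,+5), (+4,-4,-1), (-2,+1,-4), (+4,+4,+5), (+2,+5,+5). This is the pattern (+4,+4,+5), (+2,+5,+5), (+4,-4,-1), (-2,+1,-4) repeated.
step 11: apply (+4,-4,-1) → u=28, v=26, w=8
step 12: apply (-2,+1,-4) → u=26, v=27, w=4
step 13: apply (+4,+4,+5) → u=30, v=31, w=9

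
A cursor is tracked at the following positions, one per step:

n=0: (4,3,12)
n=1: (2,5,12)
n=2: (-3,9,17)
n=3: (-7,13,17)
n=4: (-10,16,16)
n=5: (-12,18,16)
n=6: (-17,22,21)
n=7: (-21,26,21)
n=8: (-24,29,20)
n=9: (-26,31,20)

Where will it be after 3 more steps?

(-38,42,24)

Step-to-step displacements: (-2,+2,+0), (-5,+4,+5), (-4,+4,+0), (-3,+3,-1), (-2,+2,+0), (-5,+4,+5), (-4,+4,+0), (-3,+3,-1), (-2,+2,+0) — a repeating cycle of length 4.
step 10: apply (-5,+4,+5) → (-31,35,25)
step 11: apply (-4,+4,+0) → (-35,39,25)
step 12: apply (-3,+3,-1) → (-38,42,24)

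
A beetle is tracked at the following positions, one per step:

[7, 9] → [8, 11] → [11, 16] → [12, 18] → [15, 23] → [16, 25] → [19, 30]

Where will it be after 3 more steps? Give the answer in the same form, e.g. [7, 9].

Differencing gives [+1, +2], [+3, +5], [+1, +2], [+3, +5], [+1, +2], [+3, +5]. This is the pattern [+1, +2], [+3, +5] repeated.
step 7: apply [+1, +2] → [20, 32]
step 8: apply [+3, +5] → [23, 37]
step 9: apply [+1, +2] → [24, 39]

[24, 39]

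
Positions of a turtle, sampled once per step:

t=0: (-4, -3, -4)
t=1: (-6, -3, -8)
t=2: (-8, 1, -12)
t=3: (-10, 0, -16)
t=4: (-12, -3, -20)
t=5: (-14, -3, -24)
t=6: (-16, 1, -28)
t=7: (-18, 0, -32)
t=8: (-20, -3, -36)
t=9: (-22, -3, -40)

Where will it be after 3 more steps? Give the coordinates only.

(-28, -3, -52)

The first coordinate changes by -2 each step, so at step 12 it is -4 + 12·(-2) = -28.
The second coordinate repeats the cycle [-3, -3, 1, 0] with period 4; step 12 mod 4 = 0, giving -3.
The third coordinate changes by -4 each step, so at step 12 it is -4 + 12·(-4) = -52.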